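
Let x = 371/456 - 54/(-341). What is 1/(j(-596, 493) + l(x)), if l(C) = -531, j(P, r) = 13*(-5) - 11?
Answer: -1/607 ≈ -0.0016474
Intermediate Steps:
x = 151135/155496 (x = 371*(1/456) - 54*(-1/341) = 371/456 + 54/341 = 151135/155496 ≈ 0.97195)
j(P, r) = -76 (j(P, r) = -65 - 11 = -76)
1/(j(-596, 493) + l(x)) = 1/(-76 - 531) = 1/(-607) = -1/607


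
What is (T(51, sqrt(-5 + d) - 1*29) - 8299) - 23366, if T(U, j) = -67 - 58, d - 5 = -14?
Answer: -31790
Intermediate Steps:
d = -9 (d = 5 - 14 = -9)
T(U, j) = -125
(T(51, sqrt(-5 + d) - 1*29) - 8299) - 23366 = (-125 - 8299) - 23366 = -8424 - 23366 = -31790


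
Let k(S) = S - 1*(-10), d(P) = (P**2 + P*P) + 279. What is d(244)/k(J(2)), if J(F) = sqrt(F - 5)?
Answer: 1193510/103 - 119351*I*sqrt(3)/103 ≈ 11587.0 - 2007.0*I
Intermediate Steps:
J(F) = sqrt(-5 + F)
d(P) = 279 + 2*P**2 (d(P) = (P**2 + P**2) + 279 = 2*P**2 + 279 = 279 + 2*P**2)
k(S) = 10 + S (k(S) = S + 10 = 10 + S)
d(244)/k(J(2)) = (279 + 2*244**2)/(10 + sqrt(-5 + 2)) = (279 + 2*59536)/(10 + sqrt(-3)) = (279 + 119072)/(10 + I*sqrt(3)) = 119351/(10 + I*sqrt(3))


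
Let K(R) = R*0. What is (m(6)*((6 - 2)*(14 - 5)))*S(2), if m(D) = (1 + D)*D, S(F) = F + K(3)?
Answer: 3024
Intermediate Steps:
K(R) = 0
S(F) = F (S(F) = F + 0 = F)
m(D) = D*(1 + D)
(m(6)*((6 - 2)*(14 - 5)))*S(2) = ((6*(1 + 6))*((6 - 2)*(14 - 5)))*2 = ((6*7)*(4*9))*2 = (42*36)*2 = 1512*2 = 3024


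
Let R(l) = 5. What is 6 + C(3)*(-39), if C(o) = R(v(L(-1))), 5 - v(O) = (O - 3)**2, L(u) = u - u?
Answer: -189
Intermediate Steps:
L(u) = 0
v(O) = 5 - (-3 + O)**2 (v(O) = 5 - (O - 3)**2 = 5 - (-3 + O)**2)
C(o) = 5
6 + C(3)*(-39) = 6 + 5*(-39) = 6 - 195 = -189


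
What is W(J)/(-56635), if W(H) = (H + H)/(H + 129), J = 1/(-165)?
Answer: 1/602709670 ≈ 1.6592e-9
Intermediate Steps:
J = -1/165 ≈ -0.0060606
W(H) = 2*H/(129 + H) (W(H) = (2*H)/(129 + H) = 2*H/(129 + H))
W(J)/(-56635) = (2*(-1/165)/(129 - 1/165))/(-56635) = (2*(-1/165)/(21284/165))*(-1/56635) = (2*(-1/165)*(165/21284))*(-1/56635) = -1/10642*(-1/56635) = 1/602709670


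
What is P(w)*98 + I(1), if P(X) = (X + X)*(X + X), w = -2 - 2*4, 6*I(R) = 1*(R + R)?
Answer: 117601/3 ≈ 39200.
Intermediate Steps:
I(R) = R/3 (I(R) = (1*(R + R))/6 = (1*(2*R))/6 = (2*R)/6 = R/3)
w = -10 (w = -2 - 8 = -10)
P(X) = 4*X² (P(X) = (2*X)*(2*X) = 4*X²)
P(w)*98 + I(1) = (4*(-10)²)*98 + (⅓)*1 = (4*100)*98 + ⅓ = 400*98 + ⅓ = 39200 + ⅓ = 117601/3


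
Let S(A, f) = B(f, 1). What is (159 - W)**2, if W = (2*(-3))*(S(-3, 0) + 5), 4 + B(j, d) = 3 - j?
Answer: 33489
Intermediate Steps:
B(j, d) = -1 - j (B(j, d) = -4 + (3 - j) = -1 - j)
S(A, f) = -1 - f
W = -24 (W = (2*(-3))*((-1 - 1*0) + 5) = -6*((-1 + 0) + 5) = -6*(-1 + 5) = -6*4 = -24)
(159 - W)**2 = (159 - 1*(-24))**2 = (159 + 24)**2 = 183**2 = 33489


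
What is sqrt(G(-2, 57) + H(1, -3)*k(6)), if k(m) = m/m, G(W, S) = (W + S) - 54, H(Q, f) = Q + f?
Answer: I ≈ 1.0*I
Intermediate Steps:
G(W, S) = -54 + S + W (G(W, S) = (S + W) - 54 = -54 + S + W)
k(m) = 1
sqrt(G(-2, 57) + H(1, -3)*k(6)) = sqrt((-54 + 57 - 2) + (1 - 3)*1) = sqrt(1 - 2*1) = sqrt(1 - 2) = sqrt(-1) = I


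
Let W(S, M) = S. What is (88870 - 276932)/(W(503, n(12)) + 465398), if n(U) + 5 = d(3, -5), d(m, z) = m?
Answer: -188062/465901 ≈ -0.40365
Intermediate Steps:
n(U) = -2 (n(U) = -5 + 3 = -2)
(88870 - 276932)/(W(503, n(12)) + 465398) = (88870 - 276932)/(503 + 465398) = -188062/465901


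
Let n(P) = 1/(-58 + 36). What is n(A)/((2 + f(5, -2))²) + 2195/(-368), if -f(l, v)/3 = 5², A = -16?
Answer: -128668889/21571792 ≈ -5.9647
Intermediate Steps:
f(l, v) = -75 (f(l, v) = -3*5² = -3*25 = -75)
n(P) = -1/22 (n(P) = 1/(-22) = -1/22)
n(A)/((2 + f(5, -2))²) + 2195/(-368) = -1/(22*(2 - 75)²) + 2195/(-368) = -1/(22*((-73)²)) + 2195*(-1/368) = -1/22/5329 - 2195/368 = -1/22*1/5329 - 2195/368 = -1/117238 - 2195/368 = -128668889/21571792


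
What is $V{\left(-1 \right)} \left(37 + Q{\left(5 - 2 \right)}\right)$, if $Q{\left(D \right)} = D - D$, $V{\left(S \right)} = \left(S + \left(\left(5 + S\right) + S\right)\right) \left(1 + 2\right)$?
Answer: $222$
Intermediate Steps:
$V{\left(S \right)} = 15 + 9 S$ ($V{\left(S \right)} = \left(S + \left(5 + 2 S\right)\right) 3 = \left(5 + 3 S\right) 3 = 15 + 9 S$)
$Q{\left(D \right)} = 0$
$V{\left(-1 \right)} \left(37 + Q{\left(5 - 2 \right)}\right) = \left(15 + 9 \left(-1\right)\right) \left(37 + 0\right) = \left(15 - 9\right) 37 = 6 \cdot 37 = 222$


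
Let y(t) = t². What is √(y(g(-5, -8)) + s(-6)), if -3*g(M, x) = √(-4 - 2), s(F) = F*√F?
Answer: √(-6 - 54*I*√6)/3 ≈ 2.65 - 2.773*I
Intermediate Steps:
s(F) = F^(3/2)
g(M, x) = -I*√6/3 (g(M, x) = -√(-4 - 2)/3 = -I*√6/3)
√(y(g(-5, -8)) + s(-6)) = √((-I*√6/3)² + (-6)^(3/2)) = √(-⅔ - 6*I*√6)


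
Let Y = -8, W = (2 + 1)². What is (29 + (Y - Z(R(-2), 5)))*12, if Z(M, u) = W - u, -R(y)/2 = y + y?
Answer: 204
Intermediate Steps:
W = 9 (W = 3² = 9)
R(y) = -4*y (R(y) = -2*(y + y) = -4*y)
Z(M, u) = 9 - u
(29 + (Y - Z(R(-2), 5)))*12 = (29 + (-8 - (9 - 1*5)))*12 = (29 + (-8 - (9 - 5)))*12 = (29 + (-8 - 1*4))*12 = (29 + (-8 - 4))*12 = (29 - 12)*12 = 17*12 = 204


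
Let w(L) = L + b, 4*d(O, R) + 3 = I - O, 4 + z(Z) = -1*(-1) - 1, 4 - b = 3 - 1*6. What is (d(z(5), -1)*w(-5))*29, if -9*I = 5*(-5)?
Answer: 493/9 ≈ 54.778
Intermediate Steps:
b = 7 (b = 4 - (3 - 1*6) = 4 - (3 - 6) = 4 - 1*(-3) = 4 + 3 = 7)
I = 25/9 (I = -5*(-5)/9 = -1/9*(-25) = 25/9 ≈ 2.7778)
z(Z) = -4 (z(Z) = -4 + (-1*(-1) - 1) = -4 + (1 - 1) = -4 + 0 = -4)
d(O, R) = -1/18 - O/4 (d(O, R) = -3/4 + (25/9 - O)/4 = -3/4 + (25/36 - O/4) = -1/18 - O/4)
w(L) = 7 + L (w(L) = L + 7 = 7 + L)
(d(z(5), -1)*w(-5))*29 = ((-1/18 - 1/4*(-4))*(7 - 5))*29 = ((-1/18 + 1)*2)*29 = ((17/18)*2)*29 = (17/9)*29 = 493/9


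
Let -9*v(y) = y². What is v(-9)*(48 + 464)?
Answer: -4608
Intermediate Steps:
v(y) = -y²/9
v(-9)*(48 + 464) = (-⅑*(-9)²)*(48 + 464) = -⅑*81*512 = -9*512 = -4608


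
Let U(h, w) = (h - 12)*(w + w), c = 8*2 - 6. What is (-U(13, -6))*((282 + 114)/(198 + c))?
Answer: 297/13 ≈ 22.846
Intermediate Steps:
c = 10 (c = 16 - 6 = 10)
U(h, w) = 2*w*(-12 + h) (U(h, w) = (-12 + h)*(2*w) = 2*w*(-12 + h))
(-U(13, -6))*((282 + 114)/(198 + c)) = (-2*(-6)*(-12 + 13))*((282 + 114)/(198 + 10)) = (-2*(-6))*(396/208) = (-1*(-12))*(396*(1/208)) = 12*(99/52) = 297/13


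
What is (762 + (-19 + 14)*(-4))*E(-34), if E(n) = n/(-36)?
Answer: 6647/9 ≈ 738.56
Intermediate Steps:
E(n) = -n/36 (E(n) = n*(-1/36) = -n/36)
(762 + (-19 + 14)*(-4))*E(-34) = (762 + (-19 + 14)*(-4))*(-1/36*(-34)) = (762 - 5*(-4))*(17/18) = (762 + 20)*(17/18) = 782*(17/18) = 6647/9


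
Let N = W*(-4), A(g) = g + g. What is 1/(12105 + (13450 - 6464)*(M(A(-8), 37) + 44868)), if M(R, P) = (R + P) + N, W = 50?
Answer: 1/312209459 ≈ 3.2030e-9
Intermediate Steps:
A(g) = 2*g
N = -200 (N = 50*(-4) = -200)
M(R, P) = -200 + P + R (M(R, P) = (R + P) - 200 = (P + R) - 200 = -200 + P + R)
1/(12105 + (13450 - 6464)*(M(A(-8), 37) + 44868)) = 1/(12105 + (13450 - 6464)*((-200 + 37 + 2*(-8)) + 44868)) = 1/(12105 + 6986*((-200 + 37 - 16) + 44868)) = 1/(12105 + 6986*(-179 + 44868)) = 1/(12105 + 6986*44689) = 1/(12105 + 312197354) = 1/312209459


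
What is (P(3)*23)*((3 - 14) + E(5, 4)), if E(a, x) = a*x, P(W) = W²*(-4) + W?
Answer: -6831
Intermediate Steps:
P(W) = W - 4*W² (P(W) = -4*W² + W = W - 4*W²)
(P(3)*23)*((3 - 14) + E(5, 4)) = ((3*(1 - 4*3))*23)*((3 - 14) + 5*4) = ((3*(1 - 12))*23)*(-11 + 20) = ((3*(-11))*23)*9 = -33*23*9 = -759*9 = -6831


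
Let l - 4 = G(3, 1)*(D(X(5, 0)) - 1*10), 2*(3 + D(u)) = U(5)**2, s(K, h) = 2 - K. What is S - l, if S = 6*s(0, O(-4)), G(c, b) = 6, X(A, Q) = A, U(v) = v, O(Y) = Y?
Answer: 11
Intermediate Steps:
S = 12 (S = 6*(2 - 1*0) = 6*(2 + 0) = 6*2 = 12)
D(u) = 19/2 (D(u) = -3 + (1/2)*5**2 = -3 + (1/2)*25 = -3 + 25/2 = 19/2)
l = 1 (l = 4 + 6*(19/2 - 1*10) = 4 + 6*(19/2 - 10) = 4 + 6*(-1/2) = 4 - 3 = 1)
S - l = 12 - 1*1 = 12 - 1 = 11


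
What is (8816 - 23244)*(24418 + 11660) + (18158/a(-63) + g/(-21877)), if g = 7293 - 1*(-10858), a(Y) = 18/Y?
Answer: -11389099208900/21877 ≈ -5.2060e+8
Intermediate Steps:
g = 18151 (g = 7293 + 10858 = 18151)
(8816 - 23244)*(24418 + 11660) + (18158/a(-63) + g/(-21877)) = (8816 - 23244)*(24418 + 11660) + (18158/((18/(-63))) + 18151/(-21877)) = -14428*36078 + (18158/((18*(-1/63))) + 18151*(-1/21877)) = -520533384 + (18158/(-2/7) - 18151/21877) = -520533384 + (18158*(-7/2) - 18151/21877) = -520533384 + (-63553 - 18151/21877) = -520533384 - 1390367132/21877 = -11389099208900/21877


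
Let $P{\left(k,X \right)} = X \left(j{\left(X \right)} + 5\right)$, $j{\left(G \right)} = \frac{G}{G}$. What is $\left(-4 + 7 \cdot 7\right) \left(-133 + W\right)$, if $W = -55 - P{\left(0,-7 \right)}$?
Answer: $-6570$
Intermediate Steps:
$j{\left(G \right)} = 1$
$P{\left(k,X \right)} = 6 X$ ($P{\left(k,X \right)} = X \left(1 + 5\right) = X 6 = 6 X$)
$W = -13$ ($W = -55 - 6 \left(-7\right) = -55 - -42 = -55 + 42 = -13$)
$\left(-4 + 7 \cdot 7\right) \left(-133 + W\right) = \left(-4 + 7 \cdot 7\right) \left(-133 - 13\right) = \left(-4 + 49\right) \left(-146\right) = 45 \left(-146\right) = -6570$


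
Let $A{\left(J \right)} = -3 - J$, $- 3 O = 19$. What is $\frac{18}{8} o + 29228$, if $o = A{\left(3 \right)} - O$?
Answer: $\frac{116915}{4} \approx 29229.0$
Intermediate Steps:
$O = - \frac{19}{3}$ ($O = \left(- \frac{1}{3}\right) 19 = - \frac{19}{3} \approx -6.3333$)
$o = \frac{1}{3}$ ($o = \left(-3 - 3\right) - - \frac{19}{3} = \left(-3 - 3\right) + \frac{19}{3} = -6 + \frac{19}{3} = \frac{1}{3} \approx 0.33333$)
$\frac{18}{8} o + 29228 = \frac{18}{8} \cdot \frac{1}{3} + 29228 = 18 \cdot \frac{1}{8} \cdot \frac{1}{3} + 29228 = \frac{9}{4} \cdot \frac{1}{3} + 29228 = \frac{3}{4} + 29228 = \frac{116915}{4}$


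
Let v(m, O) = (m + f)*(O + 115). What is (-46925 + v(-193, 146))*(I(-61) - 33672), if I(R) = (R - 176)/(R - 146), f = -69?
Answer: 267891484723/69 ≈ 3.8825e+9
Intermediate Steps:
I(R) = (-176 + R)/(-146 + R)
v(m, O) = (-69 + m)*(115 + O) (v(m, O) = (m - 69)*(O + 115) = (-69 + m)*(115 + O))
(-46925 + v(-193, 146))*(I(-61) - 33672) = (-46925 + (-7935 - 69*146 + 115*(-193) + 146*(-193)))*((-176 - 61)/(-146 - 61) - 33672) = (-46925 + (-7935 - 10074 - 22195 - 28178))*(-237/(-207) - 33672) = (-46925 - 68382)*(-1/207*(-237) - 33672) = -115307*(79/69 - 33672) = -115307*(-2323289/69) = 267891484723/69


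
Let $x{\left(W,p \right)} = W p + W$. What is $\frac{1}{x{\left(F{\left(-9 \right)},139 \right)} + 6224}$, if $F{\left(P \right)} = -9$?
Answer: $\frac{1}{4964} \approx 0.00020145$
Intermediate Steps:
$x{\left(W,p \right)} = W + W p$
$\frac{1}{x{\left(F{\left(-9 \right)},139 \right)} + 6224} = \frac{1}{- 9 \left(1 + 139\right) + 6224} = \frac{1}{\left(-9\right) 140 + 6224} = \frac{1}{-1260 + 6224} = \frac{1}{4964}$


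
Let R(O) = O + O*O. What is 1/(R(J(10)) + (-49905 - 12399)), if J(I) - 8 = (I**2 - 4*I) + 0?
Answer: -1/57612 ≈ -1.7357e-5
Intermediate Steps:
J(I) = 8 + I**2 - 4*I (J(I) = 8 + ((I**2 - 4*I) + 0) = 8 + (I**2 - 4*I) = 8 + I**2 - 4*I)
R(O) = O + O**2
1/(R(J(10)) + (-49905 - 12399)) = 1/((8 + 10**2 - 4*10)*(1 + (8 + 10**2 - 4*10)) + (-49905 - 12399)) = 1/((8 + 100 - 40)*(1 + (8 + 100 - 40)) - 62304) = 1/(68*(1 + 68) - 62304) = 1/(68*69 - 62304) = 1/(4692 - 62304) = 1/(-57612) = -1/57612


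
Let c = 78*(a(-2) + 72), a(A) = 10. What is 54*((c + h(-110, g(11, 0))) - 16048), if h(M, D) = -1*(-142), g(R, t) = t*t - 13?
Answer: -513540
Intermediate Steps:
g(R, t) = -13 + t**2 (g(R, t) = t**2 - 13 = -13 + t**2)
h(M, D) = 142
c = 6396 (c = 78*(10 + 72) = 78*82 = 6396)
54*((c + h(-110, g(11, 0))) - 16048) = 54*((6396 + 142) - 16048) = 54*(6538 - 16048) = 54*(-9510) = -513540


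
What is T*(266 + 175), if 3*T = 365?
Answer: 53655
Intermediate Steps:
T = 365/3 (T = (⅓)*365 = 365/3 ≈ 121.67)
T*(266 + 175) = 365*(266 + 175)/3 = (365/3)*441 = 53655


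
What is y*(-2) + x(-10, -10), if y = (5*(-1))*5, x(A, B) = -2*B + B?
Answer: 60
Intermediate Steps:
x(A, B) = -B
y = -25 (y = -5*5 = -25)
y*(-2) + x(-10, -10) = -25*(-2) - 1*(-10) = 50 + 10 = 60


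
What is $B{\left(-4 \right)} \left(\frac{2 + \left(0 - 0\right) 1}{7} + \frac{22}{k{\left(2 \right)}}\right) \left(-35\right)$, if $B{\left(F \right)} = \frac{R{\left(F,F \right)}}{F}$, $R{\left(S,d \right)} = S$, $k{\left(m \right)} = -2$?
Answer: $375$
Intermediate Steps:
$B{\left(F \right)} = 1$ ($B{\left(F \right)} = \frac{F}{F} = 1$)
$B{\left(-4 \right)} \left(\frac{2 + \left(0 - 0\right) 1}{7} + \frac{22}{k{\left(2 \right)}}\right) \left(-35\right) = 1 \left(\frac{2 + \left(0 - 0\right) 1}{7} + \frac{22}{-2}\right) \left(-35\right) = 1 \left(\left(2 + \left(0 + 0\right) 1\right) \frac{1}{7} + 22 \left(- \frac{1}{2}\right)\right) \left(-35\right) = 1 \left(\left(2 + 0 \cdot 1\right) \frac{1}{7} - 11\right) \left(-35\right) = 1 \left(\left(2 + 0\right) \frac{1}{7} - 11\right) \left(-35\right) = 1 \left(2 \cdot \frac{1}{7} - 11\right) \left(-35\right) = 1 \left(\frac{2}{7} - 11\right) \left(-35\right) = 1 \left(- \frac{75}{7}\right) \left(-35\right) = \left(- \frac{75}{7}\right) \left(-35\right) = 375$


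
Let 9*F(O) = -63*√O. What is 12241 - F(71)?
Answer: 12241 + 7*√71 ≈ 12300.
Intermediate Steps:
F(O) = -7*√O (F(O) = (-63*√O)/9 = -7*√O)
12241 - F(71) = 12241 - (-7)*√71 = 12241 + 7*√71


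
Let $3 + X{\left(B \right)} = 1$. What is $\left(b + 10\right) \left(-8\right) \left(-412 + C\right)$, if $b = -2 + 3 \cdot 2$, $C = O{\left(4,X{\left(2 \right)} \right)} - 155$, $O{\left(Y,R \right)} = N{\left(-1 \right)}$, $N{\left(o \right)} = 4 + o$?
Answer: $63168$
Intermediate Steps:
$X{\left(B \right)} = -2$ ($X{\left(B \right)} = -3 + 1 = -2$)
$O{\left(Y,R \right)} = 3$ ($O{\left(Y,R \right)} = 4 - 1 = 3$)
$C = -152$ ($C = 3 - 155 = -152$)
$b = 4$ ($b = -2 + 6 = 4$)
$\left(b + 10\right) \left(-8\right) \left(-412 + C\right) = \left(4 + 10\right) \left(-8\right) \left(-412 - 152\right) = 14 \left(-8\right) \left(-564\right) = \left(-112\right) \left(-564\right) = 63168$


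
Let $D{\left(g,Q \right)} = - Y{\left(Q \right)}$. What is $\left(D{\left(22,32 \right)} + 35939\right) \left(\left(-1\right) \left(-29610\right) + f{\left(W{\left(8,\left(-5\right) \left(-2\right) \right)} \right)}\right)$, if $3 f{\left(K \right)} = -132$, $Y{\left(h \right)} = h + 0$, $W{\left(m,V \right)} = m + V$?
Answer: $1061626362$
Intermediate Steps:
$W{\left(m,V \right)} = V + m$
$Y{\left(h \right)} = h$
$f{\left(K \right)} = -44$ ($f{\left(K \right)} = \frac{1}{3} \left(-132\right) = -44$)
$D{\left(g,Q \right)} = - Q$
$\left(D{\left(22,32 \right)} + 35939\right) \left(\left(-1\right) \left(-29610\right) + f{\left(W{\left(8,\left(-5\right) \left(-2\right) \right)} \right)}\right) = \left(\left(-1\right) 32 + 35939\right) \left(\left(-1\right) \left(-29610\right) - 44\right) = \left(-32 + 35939\right) \left(29610 - 44\right) = 35907 \cdot 29566 = 1061626362$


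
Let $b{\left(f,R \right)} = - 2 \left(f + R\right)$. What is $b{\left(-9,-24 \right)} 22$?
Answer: $1452$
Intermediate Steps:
$b{\left(f,R \right)} = - 2 R - 2 f$ ($b{\left(f,R \right)} = - 2 \left(R + f\right) = - 2 R - 2 f$)
$b{\left(-9,-24 \right)} 22 = \left(\left(-2\right) \left(-24\right) - -18\right) 22 = \left(48 + 18\right) 22 = 66 \cdot 22 = 1452$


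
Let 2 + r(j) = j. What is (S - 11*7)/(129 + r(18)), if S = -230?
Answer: -307/145 ≈ -2.1172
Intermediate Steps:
r(j) = -2 + j
(S - 11*7)/(129 + r(18)) = (-230 - 11*7)/(129 + (-2 + 18)) = (-230 - 77)/(129 + 16) = -307/145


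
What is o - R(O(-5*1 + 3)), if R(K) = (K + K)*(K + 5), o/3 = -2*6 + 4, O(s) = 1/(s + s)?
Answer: -173/8 ≈ -21.625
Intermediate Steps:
O(s) = 1/(2*s)
o = -24 (o = 3*(-2*6 + 4) = 3*(-12 + 4) = 3*(-8) = -24)
R(K) = 2*K*(5 + K) (R(K) = (2*K)*(5 + K) = 2*K*(5 + K))
o - R(O(-5*1 + 3)) = -24 - 2*1/(2*(-5*1 + 3))*(5 + 1/(2*(-5*1 + 3))) = -24 - 2*1/(2*(-5 + 3))*(5 + 1/(2*(-5 + 3))) = -24 - 2*(1/2)/(-2)*(5 + (1/2)/(-2)) = -24 - 2*(1/2)*(-1/2)*(5 + (1/2)*(-1/2)) = -24 - 2*(-1)*(5 - 1/4)/4 = -24 - 2*(-1)*19/(4*4) = -24 - 1*(-19/8) = -24 + 19/8 = -173/8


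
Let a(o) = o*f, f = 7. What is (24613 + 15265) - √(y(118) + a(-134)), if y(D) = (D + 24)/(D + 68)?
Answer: 39878 - I*√8106159/93 ≈ 39878.0 - 30.614*I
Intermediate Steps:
a(o) = 7*o (a(o) = o*7 = 7*o)
y(D) = (24 + D)/(68 + D)
(24613 + 15265) - √(y(118) + a(-134)) = (24613 + 15265) - √((24 + 118)/(68 + 118) + 7*(-134)) = 39878 - √(142/186 - 938) = 39878 - √((1/186)*142 - 938) = 39878 - √(71/93 - 938) = 39878 - √(-87163/93) = 39878 - I*√8106159/93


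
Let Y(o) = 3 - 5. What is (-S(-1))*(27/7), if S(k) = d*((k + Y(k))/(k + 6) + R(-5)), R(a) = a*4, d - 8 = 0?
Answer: 22248/35 ≈ 635.66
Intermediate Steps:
d = 8 (d = 8 + 0 = 8)
R(a) = 4*a
Y(o) = -2
S(k) = -160 + 8*(-2 + k)/(6 + k) (S(k) = 8*((k - 2)/(k + 6) + 4*(-5)) = 8*((-2 + k)/(6 + k) - 20) = 8*(-20 + (-2 + k)/(6 + k)) = -160 + 8*(-2 + k)/(6 + k))
(-S(-1))*(27/7) = (-8*(-122 - 19*(-1))/(6 - 1))*(27/7) = (-8*(-122 + 19)/5)*(27*(⅐)) = -8*(-103)/5*(27/7) = -1*(-824/5)*(27/7) = (824/5)*(27/7) = 22248/35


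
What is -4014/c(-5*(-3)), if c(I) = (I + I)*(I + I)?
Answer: -223/50 ≈ -4.4600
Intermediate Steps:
c(I) = 4*I² (c(I) = (2*I)*(2*I) = 4*I²)
-4014/c(-5*(-3)) = -4014/(4*(-5*(-3))²) = -4014/(4*15²) = -4014/(4*225) = -4014/900 = -4014*1/900 = -223/50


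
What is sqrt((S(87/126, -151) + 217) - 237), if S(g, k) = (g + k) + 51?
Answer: I*sqrt(210462)/42 ≈ 10.923*I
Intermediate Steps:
S(g, k) = 51 + g + k
sqrt((S(87/126, -151) + 217) - 237) = sqrt(((51 + 87/126 - 151) + 217) - 237) = sqrt(((51 + 87*(1/126) - 151) + 217) - 237) = sqrt(((51 + 29/42 - 151) + 217) - 237) = sqrt((-4171/42 + 217) - 237) = sqrt(4943/42 - 237) = sqrt(-5011/42) = I*sqrt(210462)/42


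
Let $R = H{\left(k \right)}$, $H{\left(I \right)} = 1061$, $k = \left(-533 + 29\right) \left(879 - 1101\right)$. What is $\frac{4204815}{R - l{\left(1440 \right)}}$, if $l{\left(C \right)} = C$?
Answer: $- \frac{4204815}{379} \approx -11095.0$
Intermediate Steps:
$k = 111888$ ($k = \left(-504\right) \left(-222\right) = 111888$)
$R = 1061$
$\frac{4204815}{R - l{\left(1440 \right)}} = \frac{4204815}{1061 - 1440} = \frac{4204815}{-379} = 4204815 \left(- \frac{1}{379}\right) = - \frac{4204815}{379}$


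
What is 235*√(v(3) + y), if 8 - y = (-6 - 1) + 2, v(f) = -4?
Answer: 705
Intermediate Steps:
y = 13 (y = 8 - ((-6 - 1) + 2) = 8 - (-7 + 2) = 8 - 1*(-5) = 8 + 5 = 13)
235*√(v(3) + y) = 235*√(-4 + 13) = 235*√9 = 235*3 = 705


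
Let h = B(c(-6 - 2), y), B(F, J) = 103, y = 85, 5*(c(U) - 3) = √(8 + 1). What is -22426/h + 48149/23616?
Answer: -524653069/2432448 ≈ -215.69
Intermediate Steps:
c(U) = 18/5 (c(U) = 3 + √(8 + 1)/5 = 3 + √9/5 = 3 + (⅕)*3 = 3 + ⅗ = 18/5)
h = 103
-22426/h + 48149/23616 = -22426/103 + 48149/23616 = -524653069/2432448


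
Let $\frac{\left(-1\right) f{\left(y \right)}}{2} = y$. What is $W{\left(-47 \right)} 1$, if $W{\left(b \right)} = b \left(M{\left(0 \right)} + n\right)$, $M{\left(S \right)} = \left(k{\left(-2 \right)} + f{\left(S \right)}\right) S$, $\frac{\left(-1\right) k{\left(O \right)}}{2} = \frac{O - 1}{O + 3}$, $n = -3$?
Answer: $141$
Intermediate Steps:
$f{\left(y \right)} = - 2 y$
$k{\left(O \right)} = - \frac{2 \left(-1 + O\right)}{3 + O}$ ($k{\left(O \right)} = - 2 \frac{O - 1}{O + 3} = - 2 \frac{-1 + O}{3 + O} = - \frac{2 \left(-1 + O\right)}{3 + O}$)
$M{\left(S \right)} = S \left(6 - 2 S\right)$ ($M{\left(S \right)} = \left(\frac{2 \left(1 - -2\right)}{3 - 2} - 2 S\right) S = \left(\frac{2 \left(1 + 2\right)}{1} - 2 S\right) S = \left(2 \cdot 1 \cdot 3 - 2 S\right) S = \left(6 - 2 S\right) S = S \left(6 - 2 S\right)$)
$W{\left(b \right)} = - 3 b$ ($W{\left(b \right)} = b \left(2 \cdot 0 \left(3 - 0\right) - 3\right) = b \left(2 \cdot 0 \left(3 + 0\right) - 3\right) = b \left(2 \cdot 0 \cdot 3 - 3\right) = b \left(0 - 3\right) = b \left(-3\right) = - 3 b$)
$W{\left(-47 \right)} 1 = \left(-3\right) \left(-47\right) 1 = 141 \cdot 1 = 141$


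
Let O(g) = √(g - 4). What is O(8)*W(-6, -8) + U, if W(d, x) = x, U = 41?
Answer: 25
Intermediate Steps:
O(g) = √(-4 + g)
O(8)*W(-6, -8) + U = √(-4 + 8)*(-8) + 41 = √4*(-8) + 41 = 2*(-8) + 41 = -16 + 41 = 25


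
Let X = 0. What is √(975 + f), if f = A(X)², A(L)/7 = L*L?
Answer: 5*√39 ≈ 31.225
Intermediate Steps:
A(L) = 7*L² (A(L) = 7*(L*L) = 7*L²)
f = 0 (f = (7*0²)² = (7*0)² = 0² = 0)
√(975 + f) = √(975 + 0) = √975 = 5*√39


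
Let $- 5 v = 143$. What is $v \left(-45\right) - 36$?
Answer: $1251$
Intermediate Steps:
$v = - \frac{143}{5}$ ($v = \left(- \frac{1}{5}\right) 143 = - \frac{143}{5} \approx -28.6$)
$v \left(-45\right) - 36 = \left(- \frac{143}{5}\right) \left(-45\right) - 36 = 1287 - 36 = 1251$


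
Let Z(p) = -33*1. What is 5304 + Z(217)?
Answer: 5271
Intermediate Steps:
Z(p) = -33
5304 + Z(217) = 5304 - 33 = 5271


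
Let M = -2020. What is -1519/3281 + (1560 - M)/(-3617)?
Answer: -17240203/11867377 ≈ -1.4527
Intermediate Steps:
-1519/3281 + (1560 - M)/(-3617) = -1519/3281 + (1560 - 1*(-2020))/(-3617) = -1519*1/3281 + (1560 + 2020)*(-1/3617) = -1519/3281 + 3580*(-1/3617) = -1519/3281 - 3580/3617 = -17240203/11867377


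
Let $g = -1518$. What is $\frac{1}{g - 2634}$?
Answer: $- \frac{1}{4152} \approx -0.00024085$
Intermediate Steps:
$\frac{1}{g - 2634} = \frac{1}{-1518 - 2634} = \frac{1}{-4152} = - \frac{1}{4152}$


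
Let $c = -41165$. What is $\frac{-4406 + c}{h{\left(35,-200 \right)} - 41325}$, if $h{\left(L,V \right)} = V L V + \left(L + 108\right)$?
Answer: $- \frac{45571}{1358818} \approx -0.033537$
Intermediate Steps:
$h{\left(L,V \right)} = 108 + L + L V^{2}$ ($h{\left(L,V \right)} = L V V + \left(108 + L\right) = L V^{2} + \left(108 + L\right) = 108 + L + L V^{2}$)
$\frac{-4406 + c}{h{\left(35,-200 \right)} - 41325} = \frac{-4406 - 41165}{\left(108 + 35 + 35 \left(-200\right)^{2}\right) - 41325} = - \frac{45571}{\left(108 + 35 + 35 \cdot 40000\right) - 41325} = - \frac{45571}{\left(108 + 35 + 1400000\right) - 41325} = - \frac{45571}{1400143 - 41325} = - \frac{45571}{1358818}$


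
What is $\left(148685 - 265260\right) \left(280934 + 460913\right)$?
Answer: $-86480814025$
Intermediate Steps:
$\left(148685 - 265260\right) \left(280934 + 460913\right) = \left(-116575\right) 741847 = -86480814025$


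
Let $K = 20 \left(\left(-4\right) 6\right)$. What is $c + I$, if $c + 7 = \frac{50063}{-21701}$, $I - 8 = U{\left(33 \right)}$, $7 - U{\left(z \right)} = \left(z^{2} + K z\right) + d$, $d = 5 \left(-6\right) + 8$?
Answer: $\frac{320712418}{21701} \approx 14779.0$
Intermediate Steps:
$K = -480$ ($K = 20 \left(-24\right) = -480$)
$d = -22$ ($d = -30 + 8 = -22$)
$U{\left(z \right)} = 29 - z^{2} + 480 z$ ($U{\left(z \right)} = 7 - \left(\left(z^{2} - 480 z\right) - 22\right) = 7 - \left(-22 + z^{2} - 480 z\right) = 7 + \left(22 - z^{2} + 480 z\right) = 29 - z^{2} + 480 z$)
$I = 14788$ ($I = 8 + \left(29 - 33^{2} + 480 \cdot 33\right) = 8 + \left(29 - 1089 + 15840\right) = 8 + 14780 = 14788$)
$c = - \frac{201970}{21701}$ ($c = -7 + \frac{50063}{-21701} = -7 + 50063 \left(- \frac{1}{21701}\right) = -7 - \frac{50063}{21701} = - \frac{201970}{21701} \approx -9.3069$)
$c + I = - \frac{201970}{21701} + 14788 = \frac{320712418}{21701}$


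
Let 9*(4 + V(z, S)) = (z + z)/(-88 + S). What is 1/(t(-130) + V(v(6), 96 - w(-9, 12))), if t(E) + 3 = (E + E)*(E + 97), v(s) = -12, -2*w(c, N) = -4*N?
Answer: 6/51439 ≈ 0.00011664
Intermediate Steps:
w(c, N) = 2*N (w(c, N) = -(-2)*N = 2*N)
V(z, S) = -4 + 2*z/(9*(-88 + S)) (V(z, S) = -4 + ((z + z)/(-88 + S))/9 = -4 + ((2*z)/(-88 + S))/9 = -4 + (2*z/(-88 + S))/9 = -4 + 2*z/(9*(-88 + S)))
t(E) = -3 + 2*E*(97 + E) (t(E) = -3 + (E + E)*(E + 97) = -3 + (2*E)*(97 + E) = -3 + 2*E*(97 + E))
1/(t(-130) + V(v(6), 96 - w(-9, 12))) = 1/((-3 + 2*(-130)² + 194*(-130)) + 2*(1584 - 12 - 18*(96 - 2*12))/(9*(-88 + (96 - 2*12)))) = 1/((-3 + 2*16900 - 25220) + 2*(1584 - 12 - 18*(96 - 1*24))/(9*(-88 + (96 - 1*24)))) = 1/((-3 + 33800 - 25220) + 2*(1584 - 12 - 18*(96 - 24))/(9*(-88 + (96 - 24)))) = 1/(8577 + 2*(1584 - 12 - 18*72)/(9*(-88 + 72))) = 1/(8577 + (2/9)*(1584 - 12 - 1296)/(-16)) = 1/(8577 + (2/9)*(-1/16)*276) = 1/(8577 - 23/6) = 1/(51439/6) = 6/51439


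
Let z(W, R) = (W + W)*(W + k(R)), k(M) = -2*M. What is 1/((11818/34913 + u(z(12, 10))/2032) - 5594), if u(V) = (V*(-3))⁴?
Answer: 4433951/240166413218160 ≈ 1.8462e-8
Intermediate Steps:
z(W, R) = 2*W*(W - 2*R) (z(W, R) = (W + W)*(W - 2*R) = (2*W)*(W - 2*R) = 2*W*(W - 2*R))
u(V) = 81*V⁴ (u(V) = (-3*V)⁴ = 81*V⁴)
1/((11818/34913 + u(z(12, 10))/2032) - 5594) = 1/((11818/34913 + (81*(2*12*(12 - 2*10))⁴)/2032) - 5594) = 1/((11818*(1/34913) + (81*(2*12*(12 - 20))⁴)*(1/2032)) - 5594) = 1/((11818/34913 + (81*(2*12*(-8))⁴)*(1/2032)) - 5594) = 1/((11818/34913 + (81*(-192)⁴)*(1/2032)) - 5594) = 1/((11818/34913 + (81*1358954496)*(1/2032)) - 5594) = 1/((11818/34913 + 110075314176*(1/2032)) - 5594) = 1/((11818/34913 + 6879707136/127) - 5594) = 1/(240191216740054/4433951 - 5594) = 1/(240166413218160/4433951) = 4433951/240166413218160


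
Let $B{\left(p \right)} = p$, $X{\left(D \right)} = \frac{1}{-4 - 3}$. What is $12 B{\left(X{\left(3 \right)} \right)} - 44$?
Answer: $- \frac{320}{7} \approx -45.714$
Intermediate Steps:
$X{\left(D \right)} = - \frac{1}{7}$ ($X{\left(D \right)} = \frac{1}{-7} = - \frac{1}{7}$)
$12 B{\left(X{\left(3 \right)} \right)} - 44 = 12 \left(- \frac{1}{7}\right) - 44 = - \frac{12}{7} - 44 = - \frac{320}{7}$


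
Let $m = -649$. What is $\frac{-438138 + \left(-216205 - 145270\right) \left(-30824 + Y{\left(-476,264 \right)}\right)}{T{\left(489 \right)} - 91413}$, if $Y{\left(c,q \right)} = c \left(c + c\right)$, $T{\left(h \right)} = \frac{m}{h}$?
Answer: $\frac{37325724998841}{22350803} \approx 1.67 \cdot 10^{6}$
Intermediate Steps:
$T{\left(h \right)} = - \frac{649}{h}$
$Y{\left(c,q \right)} = 2 c^{2}$ ($Y{\left(c,q \right)} = c 2 c = 2 c^{2}$)
$\frac{-438138 + \left(-216205 - 145270\right) \left(-30824 + Y{\left(-476,264 \right)}\right)}{T{\left(489 \right)} - 91413} = \frac{-438138 + \left(-216205 - 145270\right) \left(-30824 + 2 \left(-476\right)^{2}\right)}{- \frac{649}{489} - 91413} = \frac{-438138 - 361475 \left(-30824 + 2 \cdot 226576\right)}{\left(-649\right) \frac{1}{489} - 91413} = \frac{-438138 - 361475 \left(-30824 + 453152\right)}{- \frac{649}{489} - 91413} = \frac{-438138 - 152661013800}{- \frac{44701606}{489}} = \left(-438138 - 152661013800\right) \left(- \frac{489}{44701606}\right) = \left(-152661451938\right) \left(- \frac{489}{44701606}\right) = \frac{37325724998841}{22350803}$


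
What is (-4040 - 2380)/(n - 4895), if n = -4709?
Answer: 1605/2401 ≈ 0.66847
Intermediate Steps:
(-4040 - 2380)/(n - 4895) = (-4040 - 2380)/(-4709 - 4895) = -6420/(-9604) = -6420*(-1/9604) = 1605/2401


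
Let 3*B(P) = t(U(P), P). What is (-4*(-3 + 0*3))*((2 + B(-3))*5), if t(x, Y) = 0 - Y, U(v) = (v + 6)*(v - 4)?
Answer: 180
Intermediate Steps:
U(v) = (-4 + v)*(6 + v) (U(v) = (6 + v)*(-4 + v) = (-4 + v)*(6 + v))
t(x, Y) = -Y
B(P) = -P/3 (B(P) = (-P)/3 = -P/3)
(-4*(-3 + 0*3))*((2 + B(-3))*5) = (-4*(-3 + 0*3))*((2 - 1/3*(-3))*5) = (-4*(-3 + 0))*((2 + 1)*5) = (-4*(-3))*(3*5) = 12*15 = 180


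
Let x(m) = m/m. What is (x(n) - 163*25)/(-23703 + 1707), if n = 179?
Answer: 679/3666 ≈ 0.18522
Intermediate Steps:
x(m) = 1
(x(n) - 163*25)/(-23703 + 1707) = (1 - 163*25)/(-23703 + 1707) = (1 - 4075)/(-21996) = -4074*(-1/21996) = 679/3666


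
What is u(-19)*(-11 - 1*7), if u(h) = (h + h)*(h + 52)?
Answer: 22572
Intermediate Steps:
u(h) = 2*h*(52 + h) (u(h) = (2*h)*(52 + h) = 2*h*(52 + h))
u(-19)*(-11 - 1*7) = (2*(-19)*(52 - 19))*(-11 - 1*7) = (2*(-19)*33)*(-11 - 7) = -1254*(-18) = 22572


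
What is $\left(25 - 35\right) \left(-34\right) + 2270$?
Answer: $2610$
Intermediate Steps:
$\left(25 - 35\right) \left(-34\right) + 2270 = \left(-10\right) \left(-34\right) + 2270 = 340 + 2270 = 2610$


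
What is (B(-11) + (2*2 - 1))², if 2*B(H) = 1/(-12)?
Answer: 5041/576 ≈ 8.7517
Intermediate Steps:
B(H) = -1/24 (B(H) = (½)/(-12) = (½)*(-1/12) = -1/24)
(B(-11) + (2*2 - 1))² = (-1/24 + (2*2 - 1))² = (-1/24 + (4 - 1))² = (-1/24 + 3)² = (71/24)² = 5041/576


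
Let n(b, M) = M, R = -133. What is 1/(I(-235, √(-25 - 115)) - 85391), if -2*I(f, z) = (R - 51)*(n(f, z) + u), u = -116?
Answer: -96063/9229284929 - 184*I*√35/9229284929 ≈ -1.0409e-5 - 1.1795e-7*I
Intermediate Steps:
I(f, z) = -10672 + 92*z (I(f, z) = -(-133 - 51)*(z - 116)/2 = -(-92)*(-116 + z) = -(21344 - 184*z)/2 = -10672 + 92*z)
1/(I(-235, √(-25 - 115)) - 85391) = 1/((-10672 + 92*√(-25 - 115)) - 85391) = 1/((-10672 + 92*√(-140)) - 85391) = 1/((-10672 + 92*(2*I*√35)) - 85391) = 1/((-10672 + 184*I*√35) - 85391) = 1/(-96063 + 184*I*√35)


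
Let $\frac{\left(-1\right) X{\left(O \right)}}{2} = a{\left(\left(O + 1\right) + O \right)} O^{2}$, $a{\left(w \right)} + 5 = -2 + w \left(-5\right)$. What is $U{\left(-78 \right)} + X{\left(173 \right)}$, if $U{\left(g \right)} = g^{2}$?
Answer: $104278720$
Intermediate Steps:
$a{\left(w \right)} = -7 - 5 w$ ($a{\left(w \right)} = -5 + \left(-2 + w \left(-5\right)\right) = -5 - \left(2 + 5 w\right) = -7 - 5 w$)
$X{\left(O \right)} = - 2 O^{2} \left(-12 - 10 O\right)$ ($X{\left(O \right)} = - 2 \left(-7 - 5 \left(\left(O + 1\right) + O\right)\right) O^{2} = - 2 \left(-7 - 5 \left(\left(1 + O\right) + O\right)\right) O^{2} = - 2 \left(-7 - 5 \left(1 + 2 O\right)\right) O^{2} = - 2 \left(-7 - \left(5 + 10 O\right)\right) O^{2} = - 2 \left(-12 - 10 O\right) O^{2} = - 2 O^{2} \left(-12 - 10 O\right)$)
$U{\left(-78 \right)} + X{\left(173 \right)} = \left(-78\right)^{2} + 173^{2} \left(24 + 20 \cdot 173\right) = 6084 + 29929 \left(24 + 3460\right) = 6084 + 29929 \cdot 3484 = 6084 + 104272636 = 104278720$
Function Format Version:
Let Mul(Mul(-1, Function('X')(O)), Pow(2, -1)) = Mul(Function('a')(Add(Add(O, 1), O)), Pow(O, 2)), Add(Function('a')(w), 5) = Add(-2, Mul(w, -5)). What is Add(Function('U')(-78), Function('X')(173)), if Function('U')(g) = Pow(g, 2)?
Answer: 104278720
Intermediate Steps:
Function('a')(w) = Add(-7, Mul(-5, w)) (Function('a')(w) = Add(-5, Add(-2, Mul(w, -5))) = Add(-5, Add(-2, Mul(-5, w))) = Add(-7, Mul(-5, w)))
Function('X')(O) = Mul(-2, Pow(O, 2), Add(-12, Mul(-10, O))) (Function('X')(O) = Mul(-2, Mul(Add(-7, Mul(-5, Add(Add(O, 1), O))), Pow(O, 2))) = Mul(-2, Mul(Add(-7, Mul(-5, Add(Add(1, O), O))), Pow(O, 2))) = Mul(-2, Mul(Add(-7, Mul(-5, Add(1, Mul(2, O)))), Pow(O, 2))) = Mul(-2, Mul(Add(-7, Add(-5, Mul(-10, O))), Pow(O, 2))) = Mul(-2, Mul(Add(-12, Mul(-10, O)), Pow(O, 2))) = Mul(-2, Mul(Pow(O, 2), Add(-12, Mul(-10, O)))) = Mul(-2, Pow(O, 2), Add(-12, Mul(-10, O))))
Add(Function('U')(-78), Function('X')(173)) = Add(Pow(-78, 2), Mul(Pow(173, 2), Add(24, Mul(20, 173)))) = Add(6084, Mul(29929, Add(24, 3460))) = Add(6084, Mul(29929, 3484)) = Add(6084, 104272636) = 104278720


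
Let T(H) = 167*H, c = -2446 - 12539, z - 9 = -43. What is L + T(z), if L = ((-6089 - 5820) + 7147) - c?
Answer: 4545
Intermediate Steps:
z = -34 (z = 9 - 43 = -34)
c = -14985
L = 10223 (L = ((-6089 - 5820) + 7147) - 1*(-14985) = (-11909 + 7147) + 14985 = -4762 + 14985 = 10223)
L + T(z) = 10223 + 167*(-34) = 10223 - 5678 = 4545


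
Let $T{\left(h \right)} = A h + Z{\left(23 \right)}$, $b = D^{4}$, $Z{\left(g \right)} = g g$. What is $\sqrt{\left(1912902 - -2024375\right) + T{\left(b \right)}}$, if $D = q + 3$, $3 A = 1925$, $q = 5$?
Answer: $\frac{\sqrt{59094654}}{3} \approx 2562.4$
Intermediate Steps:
$Z{\left(g \right)} = g^{2}$
$A = \frac{1925}{3}$ ($A = \frac{1}{3} \cdot 1925 = \frac{1925}{3} \approx 641.67$)
$D = 8$ ($D = 5 + 3 = 8$)
$b = 4096$ ($b = 8^{4} = 4096$)
$T{\left(h \right)} = 529 + \frac{1925 h}{3}$ ($T{\left(h \right)} = \frac{1925 h}{3} + 23^{2} = \frac{1925 h}{3} + 529 = 529 + \frac{1925 h}{3}$)
$\sqrt{\left(1912902 - -2024375\right) + T{\left(b \right)}} = \sqrt{\left(1912902 - -2024375\right) + \left(529 + \frac{1925}{3} \cdot 4096\right)} = \sqrt{\left(1912902 + 2024375\right) + \left(529 + \frac{7884800}{3}\right)} = \sqrt{3937277 + \frac{7886387}{3}} = \sqrt{\frac{19698218}{3}} = \frac{\sqrt{59094654}}{3}$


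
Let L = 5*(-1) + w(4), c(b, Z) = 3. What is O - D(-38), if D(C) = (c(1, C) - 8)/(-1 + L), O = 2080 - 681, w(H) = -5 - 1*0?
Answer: 15384/11 ≈ 1398.5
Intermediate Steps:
w(H) = -5 (w(H) = -5 + 0 = -5)
L = -10 (L = 5*(-1) - 5 = -5 - 5 = -10)
O = 1399
D(C) = 5/11 (D(C) = (3 - 8)/(-1 - 10) = -5/(-11) = -5*(-1/11) = 5/11)
O - D(-38) = 1399 - 1*5/11 = 1399 - 5/11 = 15384/11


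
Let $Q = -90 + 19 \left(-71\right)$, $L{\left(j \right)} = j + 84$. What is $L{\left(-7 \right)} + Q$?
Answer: $-1362$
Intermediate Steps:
$L{\left(j \right)} = 84 + j$
$Q = -1439$ ($Q = -90 - 1349 = -1439$)
$L{\left(-7 \right)} + Q = \left(84 - 7\right) - 1439 = 77 - 1439 = -1362$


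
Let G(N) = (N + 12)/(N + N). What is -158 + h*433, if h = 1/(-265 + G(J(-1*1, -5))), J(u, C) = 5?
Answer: -420344/2633 ≈ -159.64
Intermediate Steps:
G(N) = (12 + N)/(2*N) (G(N) = (12 + N)/((2*N)) = (12 + N)*(1/(2*N)) = (12 + N)/(2*N))
h = -10/2633 (h = 1/(-265 + (½)*(12 + 5)/5) = 1/(-265 + (½)*(⅕)*17) = 1/(-265 + 17/10) = 1/(-2633/10) = -10/2633 ≈ -0.0037979)
-158 + h*433 = -158 - 10/2633*433 = -158 - 4330/2633 = -420344/2633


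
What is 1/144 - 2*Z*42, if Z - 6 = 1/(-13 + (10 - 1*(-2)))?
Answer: -60479/144 ≈ -419.99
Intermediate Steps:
Z = 5 (Z = 6 + 1/(-13 + (10 - 1*(-2))) = 6 + 1/(-13 + (10 + 2)) = 6 + 1/(-13 + 12) = 6 + 1/(-1) = 6 - 1 = 5)
1/144 - 2*Z*42 = 1/144 - 2*5*42 = 1/144 - 10*42 = 1/144 - 420 = -60479/144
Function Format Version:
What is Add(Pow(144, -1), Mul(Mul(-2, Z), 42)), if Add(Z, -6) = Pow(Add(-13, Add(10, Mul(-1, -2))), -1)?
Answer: Rational(-60479, 144) ≈ -419.99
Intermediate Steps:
Z = 5 (Z = Add(6, Pow(Add(-13, Add(10, Mul(-1, -2))), -1)) = Add(6, Pow(Add(-13, Add(10, 2)), -1)) = Add(6, Pow(Add(-13, 12), -1)) = Add(6, Pow(-1, -1)) = Add(6, -1) = 5)
Add(Pow(144, -1), Mul(Mul(-2, Z), 42)) = Add(Pow(144, -1), Mul(Mul(-2, 5), 42)) = Add(Rational(1, 144), Mul(-10, 42)) = Add(Rational(1, 144), -420) = Rational(-60479, 144)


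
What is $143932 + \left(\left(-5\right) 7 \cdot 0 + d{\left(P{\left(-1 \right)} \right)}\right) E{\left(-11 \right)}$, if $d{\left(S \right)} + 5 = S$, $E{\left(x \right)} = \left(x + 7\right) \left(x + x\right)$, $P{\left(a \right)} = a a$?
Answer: $143580$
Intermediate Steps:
$P{\left(a \right)} = a^{2}$
$E{\left(x \right)} = 2 x \left(7 + x\right)$ ($E{\left(x \right)} = \left(7 + x\right) 2 x = 2 x \left(7 + x\right)$)
$d{\left(S \right)} = -5 + S$
$143932 + \left(\left(-5\right) 7 \cdot 0 + d{\left(P{\left(-1 \right)} \right)}\right) E{\left(-11 \right)} = 143932 + \left(\left(-5\right) 7 \cdot 0 - \left(5 - \left(-1\right)^{2}\right)\right) 2 \left(-11\right) \left(7 - 11\right) = 143932 + \left(\left(-35\right) 0 + \left(-5 + 1\right)\right) 2 \left(-11\right) \left(-4\right) = 143932 + \left(0 - 4\right) 88 = 143932 - 352 = 143580$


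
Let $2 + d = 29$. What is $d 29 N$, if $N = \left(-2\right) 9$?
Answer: $-14094$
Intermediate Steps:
$d = 27$ ($d = -2 + 29 = 27$)
$N = -18$
$d 29 N = 27 \cdot 29 \left(-18\right) = 783 \left(-18\right) = -14094$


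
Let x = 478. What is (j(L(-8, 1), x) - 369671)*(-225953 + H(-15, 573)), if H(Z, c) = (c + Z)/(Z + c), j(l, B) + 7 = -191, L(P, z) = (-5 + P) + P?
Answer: 83572640288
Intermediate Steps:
L(P, z) = -5 + 2*P
j(l, B) = -198 (j(l, B) = -7 - 191 = -198)
H(Z, c) = 1 (H(Z, c) = (Z + c)/(Z + c) = 1)
(j(L(-8, 1), x) - 369671)*(-225953 + H(-15, 573)) = (-198 - 369671)*(-225953 + 1) = -369869*(-225952) = 83572640288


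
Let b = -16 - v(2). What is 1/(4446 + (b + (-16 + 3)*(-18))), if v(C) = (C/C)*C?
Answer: 1/4662 ≈ 0.00021450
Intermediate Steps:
v(C) = C (v(C) = 1*C = C)
b = -18 (b = -16 - 1*2 = -16 - 2 = -18)
1/(4446 + (b + (-16 + 3)*(-18))) = 1/(4446 + (-18 + (-16 + 3)*(-18))) = 1/(4446 + (-18 - 13*(-18))) = 1/(4446 + (-18 + 234)) = 1/(4446 + 216) = 1/4662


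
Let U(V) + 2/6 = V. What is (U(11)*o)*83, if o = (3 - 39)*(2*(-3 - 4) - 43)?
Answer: 1816704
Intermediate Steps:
U(V) = -1/3 + V
o = 2052 (o = -36*(2*(-7) - 43) = -36*(-14 - 43) = -36*(-57) = 2052)
(U(11)*o)*83 = ((-1/3 + 11)*2052)*83 = ((32/3)*2052)*83 = 21888*83 = 1816704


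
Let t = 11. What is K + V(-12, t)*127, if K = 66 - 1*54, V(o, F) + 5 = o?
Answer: -2147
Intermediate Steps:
V(o, F) = -5 + o
K = 12 (K = 66 - 54 = 12)
K + V(-12, t)*127 = 12 + (-5 - 12)*127 = 12 - 17*127 = 12 - 2159 = -2147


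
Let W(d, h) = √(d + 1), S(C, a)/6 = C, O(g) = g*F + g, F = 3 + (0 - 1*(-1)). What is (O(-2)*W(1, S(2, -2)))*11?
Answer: -110*√2 ≈ -155.56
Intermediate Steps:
F = 4 (F = 3 + (0 + 1) = 3 + 1 = 4)
O(g) = 5*g (O(g) = g*4 + g = 4*g + g = 5*g)
S(C, a) = 6*C
W(d, h) = √(1 + d)
(O(-2)*W(1, S(2, -2)))*11 = ((5*(-2))*√(1 + 1))*11 = -10*√2*11 = -110*√2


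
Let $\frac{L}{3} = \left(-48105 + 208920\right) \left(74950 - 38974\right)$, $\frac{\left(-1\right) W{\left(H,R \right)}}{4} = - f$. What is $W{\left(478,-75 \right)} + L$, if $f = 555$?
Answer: $17356443540$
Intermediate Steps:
$W{\left(H,R \right)} = 2220$ ($W{\left(H,R \right)} = - 4 \left(\left(-1\right) 555\right) = \left(-4\right) \left(-555\right) = 2220$)
$L = 17356441320$ ($L = 3 \left(-48105 + 208920\right) \left(74950 - 38974\right) = 3 \cdot 160815 \cdot 35976 = 3 \cdot 5785480440 = 17356441320$)
$W{\left(478,-75 \right)} + L = 2220 + 17356441320 = 17356443540$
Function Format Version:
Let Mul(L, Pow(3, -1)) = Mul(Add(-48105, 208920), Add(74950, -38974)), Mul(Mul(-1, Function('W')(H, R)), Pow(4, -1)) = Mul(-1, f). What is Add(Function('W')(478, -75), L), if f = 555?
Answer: 17356443540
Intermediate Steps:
Function('W')(H, R) = 2220 (Function('W')(H, R) = Mul(-4, Mul(-1, 555)) = Mul(-4, -555) = 2220)
L = 17356441320 (L = Mul(3, Mul(Add(-48105, 208920), Add(74950, -38974))) = Mul(3, Mul(160815, 35976)) = Mul(3, 5785480440) = 17356441320)
Add(Function('W')(478, -75), L) = Add(2220, 17356441320) = 17356443540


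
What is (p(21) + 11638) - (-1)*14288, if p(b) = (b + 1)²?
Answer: 26410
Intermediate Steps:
p(b) = (1 + b)²
(p(21) + 11638) - (-1)*14288 = ((1 + 21)² + 11638) - (-1)*14288 = (22² + 11638) - 1*(-14288) = (484 + 11638) + 14288 = 12122 + 14288 = 26410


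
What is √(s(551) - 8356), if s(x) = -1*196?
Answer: 2*I*√2138 ≈ 92.477*I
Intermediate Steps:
s(x) = -196
√(s(551) - 8356) = √(-196 - 8356) = √(-8552) = 2*I*√2138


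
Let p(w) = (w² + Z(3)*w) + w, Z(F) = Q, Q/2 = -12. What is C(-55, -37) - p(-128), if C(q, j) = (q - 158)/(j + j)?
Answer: -1430059/74 ≈ -19325.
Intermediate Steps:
Q = -24 (Q = 2*(-12) = -24)
Z(F) = -24
C(q, j) = (-158 + q)/(2*j) (C(q, j) = (-158 + q)/((2*j)) = (-158 + q)*(1/(2*j)) = (-158 + q)/(2*j))
p(w) = w² - 23*w (p(w) = (w² - 24*w) + w = w² - 23*w)
C(-55, -37) - p(-128) = (½)*(-158 - 55)/(-37) - (-128)*(-23 - 128) = (½)*(-1/37)*(-213) - (-128)*(-151) = 213/74 - 1*19328 = 213/74 - 19328 = -1430059/74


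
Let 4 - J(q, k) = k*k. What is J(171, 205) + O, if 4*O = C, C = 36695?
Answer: -131389/4 ≈ -32847.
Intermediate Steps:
O = 36695/4 (O = (¼)*36695 = 36695/4 ≈ 9173.8)
J(q, k) = 4 - k² (J(q, k) = 4 - k*k = 4 - k²)
J(171, 205) + O = (4 - 1*205²) + 36695/4 = (4 - 1*42025) + 36695/4 = (4 - 42025) + 36695/4 = -42021 + 36695/4 = -131389/4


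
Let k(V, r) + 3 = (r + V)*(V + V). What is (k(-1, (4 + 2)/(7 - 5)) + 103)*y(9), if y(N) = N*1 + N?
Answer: 1728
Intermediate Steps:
k(V, r) = -3 + 2*V*(V + r) (k(V, r) = -3 + (r + V)*(V + V) = -3 + (V + r)*(2*V) = -3 + 2*V*(V + r))
y(N) = 2*N (y(N) = N + N = 2*N)
(k(-1, (4 + 2)/(7 - 5)) + 103)*y(9) = ((-3 + 2*(-1)**2 + 2*(-1)*((4 + 2)/(7 - 5))) + 103)*(2*9) = ((-3 + 2*1 + 2*(-1)*(6/2)) + 103)*18 = ((-3 + 2 + 2*(-1)*(6*(1/2))) + 103)*18 = ((-3 + 2 + 2*(-1)*3) + 103)*18 = ((-3 + 2 - 6) + 103)*18 = (-7 + 103)*18 = 96*18 = 1728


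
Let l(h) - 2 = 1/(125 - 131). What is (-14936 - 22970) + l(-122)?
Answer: -227425/6 ≈ -37904.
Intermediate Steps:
l(h) = 11/6 (l(h) = 2 + 1/(125 - 131) = 2 + 1/(-6) = 2 - ⅙ = 11/6)
(-14936 - 22970) + l(-122) = (-14936 - 22970) + 11/6 = -37906 + 11/6 = -227425/6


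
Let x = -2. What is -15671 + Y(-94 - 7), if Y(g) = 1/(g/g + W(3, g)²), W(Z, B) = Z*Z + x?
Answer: -783549/50 ≈ -15671.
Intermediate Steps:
W(Z, B) = -2 + Z² (W(Z, B) = Z*Z - 2 = Z² - 2 = -2 + Z²)
Y(g) = 1/50 (Y(g) = 1/(g/g + (-2 + 3²)²) = 1/(1 + (-2 + 9)²) = 1/(1 + 7²) = 1/(1 + 49) = 1/50)
-15671 + Y(-94 - 7) = -15671 + 1/50 = -783549/50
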